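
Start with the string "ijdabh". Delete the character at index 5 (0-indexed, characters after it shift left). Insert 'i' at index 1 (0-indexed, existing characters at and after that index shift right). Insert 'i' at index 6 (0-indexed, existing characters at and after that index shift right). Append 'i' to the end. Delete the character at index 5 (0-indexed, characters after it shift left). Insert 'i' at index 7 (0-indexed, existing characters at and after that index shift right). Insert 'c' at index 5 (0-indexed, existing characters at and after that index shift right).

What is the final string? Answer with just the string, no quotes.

Applying each edit step by step:
Start: "ijdabh"
Op 1 (delete idx 5 = 'h'): "ijdabh" -> "ijdab"
Op 2 (insert 'i' at idx 1): "ijdab" -> "iijdab"
Op 3 (insert 'i' at idx 6): "iijdab" -> "iijdabi"
Op 4 (append 'i'): "iijdabi" -> "iijdabii"
Op 5 (delete idx 5 = 'b'): "iijdabii" -> "iijdaii"
Op 6 (insert 'i' at idx 7): "iijdaii" -> "iijdaiii"
Op 7 (insert 'c' at idx 5): "iijdaiii" -> "iijdaciii"

Answer: iijdaciii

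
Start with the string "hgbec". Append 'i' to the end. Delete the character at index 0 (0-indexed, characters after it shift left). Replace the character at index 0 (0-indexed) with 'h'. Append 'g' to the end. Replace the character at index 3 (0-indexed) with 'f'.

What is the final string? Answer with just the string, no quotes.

Applying each edit step by step:
Start: "hgbec"
Op 1 (append 'i'): "hgbec" -> "hgbeci"
Op 2 (delete idx 0 = 'h'): "hgbeci" -> "gbeci"
Op 3 (replace idx 0: 'g' -> 'h'): "gbeci" -> "hbeci"
Op 4 (append 'g'): "hbeci" -> "hbecig"
Op 5 (replace idx 3: 'c' -> 'f'): "hbecig" -> "hbefig"

Answer: hbefig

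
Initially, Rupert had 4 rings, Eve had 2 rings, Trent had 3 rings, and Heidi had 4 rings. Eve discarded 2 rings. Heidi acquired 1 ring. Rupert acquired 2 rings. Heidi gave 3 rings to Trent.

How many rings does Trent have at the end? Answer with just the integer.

Tracking counts step by step:
Start: Rupert=4, Eve=2, Trent=3, Heidi=4
Event 1 (Eve -2): Eve: 2 -> 0. State: Rupert=4, Eve=0, Trent=3, Heidi=4
Event 2 (Heidi +1): Heidi: 4 -> 5. State: Rupert=4, Eve=0, Trent=3, Heidi=5
Event 3 (Rupert +2): Rupert: 4 -> 6. State: Rupert=6, Eve=0, Trent=3, Heidi=5
Event 4 (Heidi -> Trent, 3): Heidi: 5 -> 2, Trent: 3 -> 6. State: Rupert=6, Eve=0, Trent=6, Heidi=2

Trent's final count: 6

Answer: 6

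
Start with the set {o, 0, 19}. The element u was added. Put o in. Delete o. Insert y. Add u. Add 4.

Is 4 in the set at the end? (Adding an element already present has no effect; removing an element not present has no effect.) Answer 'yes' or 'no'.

Answer: yes

Derivation:
Tracking the set through each operation:
Start: {0, 19, o}
Event 1 (add u): added. Set: {0, 19, o, u}
Event 2 (add o): already present, no change. Set: {0, 19, o, u}
Event 3 (remove o): removed. Set: {0, 19, u}
Event 4 (add y): added. Set: {0, 19, u, y}
Event 5 (add u): already present, no change. Set: {0, 19, u, y}
Event 6 (add 4): added. Set: {0, 19, 4, u, y}

Final set: {0, 19, 4, u, y} (size 5)
4 is in the final set.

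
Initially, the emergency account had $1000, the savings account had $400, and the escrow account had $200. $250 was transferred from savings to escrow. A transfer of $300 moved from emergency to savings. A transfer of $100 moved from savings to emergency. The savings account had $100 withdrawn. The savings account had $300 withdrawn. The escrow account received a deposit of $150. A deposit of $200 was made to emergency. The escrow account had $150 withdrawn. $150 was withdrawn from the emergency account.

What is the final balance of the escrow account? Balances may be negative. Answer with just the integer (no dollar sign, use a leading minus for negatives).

Answer: 450

Derivation:
Tracking account balances step by step:
Start: emergency=1000, savings=400, escrow=200
Event 1 (transfer 250 savings -> escrow): savings: 400 - 250 = 150, escrow: 200 + 250 = 450. Balances: emergency=1000, savings=150, escrow=450
Event 2 (transfer 300 emergency -> savings): emergency: 1000 - 300 = 700, savings: 150 + 300 = 450. Balances: emergency=700, savings=450, escrow=450
Event 3 (transfer 100 savings -> emergency): savings: 450 - 100 = 350, emergency: 700 + 100 = 800. Balances: emergency=800, savings=350, escrow=450
Event 4 (withdraw 100 from savings): savings: 350 - 100 = 250. Balances: emergency=800, savings=250, escrow=450
Event 5 (withdraw 300 from savings): savings: 250 - 300 = -50. Balances: emergency=800, savings=-50, escrow=450
Event 6 (deposit 150 to escrow): escrow: 450 + 150 = 600. Balances: emergency=800, savings=-50, escrow=600
Event 7 (deposit 200 to emergency): emergency: 800 + 200 = 1000. Balances: emergency=1000, savings=-50, escrow=600
Event 8 (withdraw 150 from escrow): escrow: 600 - 150 = 450. Balances: emergency=1000, savings=-50, escrow=450
Event 9 (withdraw 150 from emergency): emergency: 1000 - 150 = 850. Balances: emergency=850, savings=-50, escrow=450

Final balance of escrow: 450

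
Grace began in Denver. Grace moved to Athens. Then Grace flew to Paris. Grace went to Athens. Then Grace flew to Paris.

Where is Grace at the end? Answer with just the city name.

Tracking Grace's location:
Start: Grace is in Denver.
After move 1: Denver -> Athens. Grace is in Athens.
After move 2: Athens -> Paris. Grace is in Paris.
After move 3: Paris -> Athens. Grace is in Athens.
After move 4: Athens -> Paris. Grace is in Paris.

Answer: Paris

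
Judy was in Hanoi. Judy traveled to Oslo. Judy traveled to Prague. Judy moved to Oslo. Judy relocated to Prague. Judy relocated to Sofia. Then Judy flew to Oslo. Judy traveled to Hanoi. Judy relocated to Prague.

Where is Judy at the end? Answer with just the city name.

Answer: Prague

Derivation:
Tracking Judy's location:
Start: Judy is in Hanoi.
After move 1: Hanoi -> Oslo. Judy is in Oslo.
After move 2: Oslo -> Prague. Judy is in Prague.
After move 3: Prague -> Oslo. Judy is in Oslo.
After move 4: Oslo -> Prague. Judy is in Prague.
After move 5: Prague -> Sofia. Judy is in Sofia.
After move 6: Sofia -> Oslo. Judy is in Oslo.
After move 7: Oslo -> Hanoi. Judy is in Hanoi.
After move 8: Hanoi -> Prague. Judy is in Prague.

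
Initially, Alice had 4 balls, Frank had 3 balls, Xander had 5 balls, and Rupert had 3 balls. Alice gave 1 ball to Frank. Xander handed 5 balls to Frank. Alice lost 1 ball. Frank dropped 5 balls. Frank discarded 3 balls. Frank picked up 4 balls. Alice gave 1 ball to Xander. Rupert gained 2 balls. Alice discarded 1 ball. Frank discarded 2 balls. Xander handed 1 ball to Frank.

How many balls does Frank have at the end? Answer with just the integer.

Answer: 4

Derivation:
Tracking counts step by step:
Start: Alice=4, Frank=3, Xander=5, Rupert=3
Event 1 (Alice -> Frank, 1): Alice: 4 -> 3, Frank: 3 -> 4. State: Alice=3, Frank=4, Xander=5, Rupert=3
Event 2 (Xander -> Frank, 5): Xander: 5 -> 0, Frank: 4 -> 9. State: Alice=3, Frank=9, Xander=0, Rupert=3
Event 3 (Alice -1): Alice: 3 -> 2. State: Alice=2, Frank=9, Xander=0, Rupert=3
Event 4 (Frank -5): Frank: 9 -> 4. State: Alice=2, Frank=4, Xander=0, Rupert=3
Event 5 (Frank -3): Frank: 4 -> 1. State: Alice=2, Frank=1, Xander=0, Rupert=3
Event 6 (Frank +4): Frank: 1 -> 5. State: Alice=2, Frank=5, Xander=0, Rupert=3
Event 7 (Alice -> Xander, 1): Alice: 2 -> 1, Xander: 0 -> 1. State: Alice=1, Frank=5, Xander=1, Rupert=3
Event 8 (Rupert +2): Rupert: 3 -> 5. State: Alice=1, Frank=5, Xander=1, Rupert=5
Event 9 (Alice -1): Alice: 1 -> 0. State: Alice=0, Frank=5, Xander=1, Rupert=5
Event 10 (Frank -2): Frank: 5 -> 3. State: Alice=0, Frank=3, Xander=1, Rupert=5
Event 11 (Xander -> Frank, 1): Xander: 1 -> 0, Frank: 3 -> 4. State: Alice=0, Frank=4, Xander=0, Rupert=5

Frank's final count: 4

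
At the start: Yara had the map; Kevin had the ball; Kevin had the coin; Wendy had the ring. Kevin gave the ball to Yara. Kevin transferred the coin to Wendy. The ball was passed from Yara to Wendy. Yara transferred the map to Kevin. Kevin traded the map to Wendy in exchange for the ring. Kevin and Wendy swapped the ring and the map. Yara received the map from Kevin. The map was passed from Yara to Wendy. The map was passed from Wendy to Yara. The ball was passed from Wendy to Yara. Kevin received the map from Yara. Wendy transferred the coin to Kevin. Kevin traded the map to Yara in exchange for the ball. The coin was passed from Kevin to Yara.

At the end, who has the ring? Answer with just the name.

Answer: Wendy

Derivation:
Tracking all object holders:
Start: map:Yara, ball:Kevin, coin:Kevin, ring:Wendy
Event 1 (give ball: Kevin -> Yara). State: map:Yara, ball:Yara, coin:Kevin, ring:Wendy
Event 2 (give coin: Kevin -> Wendy). State: map:Yara, ball:Yara, coin:Wendy, ring:Wendy
Event 3 (give ball: Yara -> Wendy). State: map:Yara, ball:Wendy, coin:Wendy, ring:Wendy
Event 4 (give map: Yara -> Kevin). State: map:Kevin, ball:Wendy, coin:Wendy, ring:Wendy
Event 5 (swap map<->ring: now map:Wendy, ring:Kevin). State: map:Wendy, ball:Wendy, coin:Wendy, ring:Kevin
Event 6 (swap ring<->map: now ring:Wendy, map:Kevin). State: map:Kevin, ball:Wendy, coin:Wendy, ring:Wendy
Event 7 (give map: Kevin -> Yara). State: map:Yara, ball:Wendy, coin:Wendy, ring:Wendy
Event 8 (give map: Yara -> Wendy). State: map:Wendy, ball:Wendy, coin:Wendy, ring:Wendy
Event 9 (give map: Wendy -> Yara). State: map:Yara, ball:Wendy, coin:Wendy, ring:Wendy
Event 10 (give ball: Wendy -> Yara). State: map:Yara, ball:Yara, coin:Wendy, ring:Wendy
Event 11 (give map: Yara -> Kevin). State: map:Kevin, ball:Yara, coin:Wendy, ring:Wendy
Event 12 (give coin: Wendy -> Kevin). State: map:Kevin, ball:Yara, coin:Kevin, ring:Wendy
Event 13 (swap map<->ball: now map:Yara, ball:Kevin). State: map:Yara, ball:Kevin, coin:Kevin, ring:Wendy
Event 14 (give coin: Kevin -> Yara). State: map:Yara, ball:Kevin, coin:Yara, ring:Wendy

Final state: map:Yara, ball:Kevin, coin:Yara, ring:Wendy
The ring is held by Wendy.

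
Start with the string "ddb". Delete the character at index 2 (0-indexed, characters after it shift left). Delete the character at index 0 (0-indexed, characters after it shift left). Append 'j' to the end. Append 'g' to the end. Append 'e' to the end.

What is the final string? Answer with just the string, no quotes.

Applying each edit step by step:
Start: "ddb"
Op 1 (delete idx 2 = 'b'): "ddb" -> "dd"
Op 2 (delete idx 0 = 'd'): "dd" -> "d"
Op 3 (append 'j'): "d" -> "dj"
Op 4 (append 'g'): "dj" -> "djg"
Op 5 (append 'e'): "djg" -> "djge"

Answer: djge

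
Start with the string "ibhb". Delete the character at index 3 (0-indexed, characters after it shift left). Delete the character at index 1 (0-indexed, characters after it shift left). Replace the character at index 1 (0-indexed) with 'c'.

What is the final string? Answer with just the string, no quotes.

Answer: ic

Derivation:
Applying each edit step by step:
Start: "ibhb"
Op 1 (delete idx 3 = 'b'): "ibhb" -> "ibh"
Op 2 (delete idx 1 = 'b'): "ibh" -> "ih"
Op 3 (replace idx 1: 'h' -> 'c'): "ih" -> "ic"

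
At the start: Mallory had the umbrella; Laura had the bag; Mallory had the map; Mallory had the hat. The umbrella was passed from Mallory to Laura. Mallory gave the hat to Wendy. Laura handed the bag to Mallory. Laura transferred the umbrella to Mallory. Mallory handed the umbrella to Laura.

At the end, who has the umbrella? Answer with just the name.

Tracking all object holders:
Start: umbrella:Mallory, bag:Laura, map:Mallory, hat:Mallory
Event 1 (give umbrella: Mallory -> Laura). State: umbrella:Laura, bag:Laura, map:Mallory, hat:Mallory
Event 2 (give hat: Mallory -> Wendy). State: umbrella:Laura, bag:Laura, map:Mallory, hat:Wendy
Event 3 (give bag: Laura -> Mallory). State: umbrella:Laura, bag:Mallory, map:Mallory, hat:Wendy
Event 4 (give umbrella: Laura -> Mallory). State: umbrella:Mallory, bag:Mallory, map:Mallory, hat:Wendy
Event 5 (give umbrella: Mallory -> Laura). State: umbrella:Laura, bag:Mallory, map:Mallory, hat:Wendy

Final state: umbrella:Laura, bag:Mallory, map:Mallory, hat:Wendy
The umbrella is held by Laura.

Answer: Laura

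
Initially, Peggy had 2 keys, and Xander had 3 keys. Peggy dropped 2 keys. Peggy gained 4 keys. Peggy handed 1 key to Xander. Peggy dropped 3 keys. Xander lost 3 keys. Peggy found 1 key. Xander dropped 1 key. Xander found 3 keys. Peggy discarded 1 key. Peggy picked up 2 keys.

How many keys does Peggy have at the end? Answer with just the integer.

Answer: 2

Derivation:
Tracking counts step by step:
Start: Peggy=2, Xander=3
Event 1 (Peggy -2): Peggy: 2 -> 0. State: Peggy=0, Xander=3
Event 2 (Peggy +4): Peggy: 0 -> 4. State: Peggy=4, Xander=3
Event 3 (Peggy -> Xander, 1): Peggy: 4 -> 3, Xander: 3 -> 4. State: Peggy=3, Xander=4
Event 4 (Peggy -3): Peggy: 3 -> 0. State: Peggy=0, Xander=4
Event 5 (Xander -3): Xander: 4 -> 1. State: Peggy=0, Xander=1
Event 6 (Peggy +1): Peggy: 0 -> 1. State: Peggy=1, Xander=1
Event 7 (Xander -1): Xander: 1 -> 0. State: Peggy=1, Xander=0
Event 8 (Xander +3): Xander: 0 -> 3. State: Peggy=1, Xander=3
Event 9 (Peggy -1): Peggy: 1 -> 0. State: Peggy=0, Xander=3
Event 10 (Peggy +2): Peggy: 0 -> 2. State: Peggy=2, Xander=3

Peggy's final count: 2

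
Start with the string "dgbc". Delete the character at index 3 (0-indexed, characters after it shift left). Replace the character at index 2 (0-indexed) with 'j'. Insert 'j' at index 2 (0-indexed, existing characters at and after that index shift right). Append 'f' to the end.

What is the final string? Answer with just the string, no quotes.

Applying each edit step by step:
Start: "dgbc"
Op 1 (delete idx 3 = 'c'): "dgbc" -> "dgb"
Op 2 (replace idx 2: 'b' -> 'j'): "dgb" -> "dgj"
Op 3 (insert 'j' at idx 2): "dgj" -> "dgjj"
Op 4 (append 'f'): "dgjj" -> "dgjjf"

Answer: dgjjf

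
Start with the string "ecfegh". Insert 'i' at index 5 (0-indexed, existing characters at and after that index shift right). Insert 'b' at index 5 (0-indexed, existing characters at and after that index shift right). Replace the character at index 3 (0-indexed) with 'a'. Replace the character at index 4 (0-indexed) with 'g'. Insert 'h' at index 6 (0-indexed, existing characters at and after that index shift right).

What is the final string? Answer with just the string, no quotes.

Applying each edit step by step:
Start: "ecfegh"
Op 1 (insert 'i' at idx 5): "ecfegh" -> "ecfegih"
Op 2 (insert 'b' at idx 5): "ecfegih" -> "ecfegbih"
Op 3 (replace idx 3: 'e' -> 'a'): "ecfegbih" -> "ecfagbih"
Op 4 (replace idx 4: 'g' -> 'g'): "ecfagbih" -> "ecfagbih"
Op 5 (insert 'h' at idx 6): "ecfagbih" -> "ecfagbhih"

Answer: ecfagbhih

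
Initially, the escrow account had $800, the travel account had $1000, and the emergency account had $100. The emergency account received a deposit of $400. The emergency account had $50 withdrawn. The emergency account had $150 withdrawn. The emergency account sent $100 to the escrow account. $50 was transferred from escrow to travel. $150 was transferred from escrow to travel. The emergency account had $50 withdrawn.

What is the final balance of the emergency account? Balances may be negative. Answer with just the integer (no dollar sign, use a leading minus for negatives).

Answer: 150

Derivation:
Tracking account balances step by step:
Start: escrow=800, travel=1000, emergency=100
Event 1 (deposit 400 to emergency): emergency: 100 + 400 = 500. Balances: escrow=800, travel=1000, emergency=500
Event 2 (withdraw 50 from emergency): emergency: 500 - 50 = 450. Balances: escrow=800, travel=1000, emergency=450
Event 3 (withdraw 150 from emergency): emergency: 450 - 150 = 300. Balances: escrow=800, travel=1000, emergency=300
Event 4 (transfer 100 emergency -> escrow): emergency: 300 - 100 = 200, escrow: 800 + 100 = 900. Balances: escrow=900, travel=1000, emergency=200
Event 5 (transfer 50 escrow -> travel): escrow: 900 - 50 = 850, travel: 1000 + 50 = 1050. Balances: escrow=850, travel=1050, emergency=200
Event 6 (transfer 150 escrow -> travel): escrow: 850 - 150 = 700, travel: 1050 + 150 = 1200. Balances: escrow=700, travel=1200, emergency=200
Event 7 (withdraw 50 from emergency): emergency: 200 - 50 = 150. Balances: escrow=700, travel=1200, emergency=150

Final balance of emergency: 150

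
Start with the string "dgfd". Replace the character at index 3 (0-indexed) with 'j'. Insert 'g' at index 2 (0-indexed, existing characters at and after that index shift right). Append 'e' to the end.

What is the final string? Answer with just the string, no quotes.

Applying each edit step by step:
Start: "dgfd"
Op 1 (replace idx 3: 'd' -> 'j'): "dgfd" -> "dgfj"
Op 2 (insert 'g' at idx 2): "dgfj" -> "dggfj"
Op 3 (append 'e'): "dggfj" -> "dggfje"

Answer: dggfje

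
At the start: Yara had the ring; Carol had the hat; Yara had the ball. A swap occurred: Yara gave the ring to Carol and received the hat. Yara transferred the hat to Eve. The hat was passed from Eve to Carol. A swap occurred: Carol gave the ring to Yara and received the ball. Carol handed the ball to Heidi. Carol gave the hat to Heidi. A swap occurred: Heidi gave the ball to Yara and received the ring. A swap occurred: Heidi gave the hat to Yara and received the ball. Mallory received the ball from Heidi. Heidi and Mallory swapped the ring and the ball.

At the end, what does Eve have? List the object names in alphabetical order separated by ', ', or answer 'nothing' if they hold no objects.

Tracking all object holders:
Start: ring:Yara, hat:Carol, ball:Yara
Event 1 (swap ring<->hat: now ring:Carol, hat:Yara). State: ring:Carol, hat:Yara, ball:Yara
Event 2 (give hat: Yara -> Eve). State: ring:Carol, hat:Eve, ball:Yara
Event 3 (give hat: Eve -> Carol). State: ring:Carol, hat:Carol, ball:Yara
Event 4 (swap ring<->ball: now ring:Yara, ball:Carol). State: ring:Yara, hat:Carol, ball:Carol
Event 5 (give ball: Carol -> Heidi). State: ring:Yara, hat:Carol, ball:Heidi
Event 6 (give hat: Carol -> Heidi). State: ring:Yara, hat:Heidi, ball:Heidi
Event 7 (swap ball<->ring: now ball:Yara, ring:Heidi). State: ring:Heidi, hat:Heidi, ball:Yara
Event 8 (swap hat<->ball: now hat:Yara, ball:Heidi). State: ring:Heidi, hat:Yara, ball:Heidi
Event 9 (give ball: Heidi -> Mallory). State: ring:Heidi, hat:Yara, ball:Mallory
Event 10 (swap ring<->ball: now ring:Mallory, ball:Heidi). State: ring:Mallory, hat:Yara, ball:Heidi

Final state: ring:Mallory, hat:Yara, ball:Heidi
Eve holds: (nothing).

Answer: nothing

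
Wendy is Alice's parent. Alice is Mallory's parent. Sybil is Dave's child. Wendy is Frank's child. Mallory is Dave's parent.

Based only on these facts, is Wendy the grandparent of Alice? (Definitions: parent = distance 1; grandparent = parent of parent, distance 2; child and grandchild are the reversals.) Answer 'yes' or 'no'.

Answer: no

Derivation:
Reconstructing the parent chain from the given facts:
  Frank -> Wendy -> Alice -> Mallory -> Dave -> Sybil
(each arrow means 'parent of the next')
Positions in the chain (0 = top):
  position of Frank: 0
  position of Wendy: 1
  position of Alice: 2
  position of Mallory: 3
  position of Dave: 4
  position of Sybil: 5

Wendy is at position 1, Alice is at position 2; signed distance (j - i) = 1.
'grandparent' requires j - i = 2. Actual distance is 1, so the relation does NOT hold.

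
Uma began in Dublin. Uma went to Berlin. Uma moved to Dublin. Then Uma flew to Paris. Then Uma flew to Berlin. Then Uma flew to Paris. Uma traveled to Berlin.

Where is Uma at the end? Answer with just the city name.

Tracking Uma's location:
Start: Uma is in Dublin.
After move 1: Dublin -> Berlin. Uma is in Berlin.
After move 2: Berlin -> Dublin. Uma is in Dublin.
After move 3: Dublin -> Paris. Uma is in Paris.
After move 4: Paris -> Berlin. Uma is in Berlin.
After move 5: Berlin -> Paris. Uma is in Paris.
After move 6: Paris -> Berlin. Uma is in Berlin.

Answer: Berlin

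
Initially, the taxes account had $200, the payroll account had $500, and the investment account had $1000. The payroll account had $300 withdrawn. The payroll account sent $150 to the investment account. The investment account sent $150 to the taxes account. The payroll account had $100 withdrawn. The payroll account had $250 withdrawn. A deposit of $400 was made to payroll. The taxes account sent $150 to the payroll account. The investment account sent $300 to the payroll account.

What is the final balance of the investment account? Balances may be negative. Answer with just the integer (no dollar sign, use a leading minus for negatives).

Tracking account balances step by step:
Start: taxes=200, payroll=500, investment=1000
Event 1 (withdraw 300 from payroll): payroll: 500 - 300 = 200. Balances: taxes=200, payroll=200, investment=1000
Event 2 (transfer 150 payroll -> investment): payroll: 200 - 150 = 50, investment: 1000 + 150 = 1150. Balances: taxes=200, payroll=50, investment=1150
Event 3 (transfer 150 investment -> taxes): investment: 1150 - 150 = 1000, taxes: 200 + 150 = 350. Balances: taxes=350, payroll=50, investment=1000
Event 4 (withdraw 100 from payroll): payroll: 50 - 100 = -50. Balances: taxes=350, payroll=-50, investment=1000
Event 5 (withdraw 250 from payroll): payroll: -50 - 250 = -300. Balances: taxes=350, payroll=-300, investment=1000
Event 6 (deposit 400 to payroll): payroll: -300 + 400 = 100. Balances: taxes=350, payroll=100, investment=1000
Event 7 (transfer 150 taxes -> payroll): taxes: 350 - 150 = 200, payroll: 100 + 150 = 250. Balances: taxes=200, payroll=250, investment=1000
Event 8 (transfer 300 investment -> payroll): investment: 1000 - 300 = 700, payroll: 250 + 300 = 550. Balances: taxes=200, payroll=550, investment=700

Final balance of investment: 700

Answer: 700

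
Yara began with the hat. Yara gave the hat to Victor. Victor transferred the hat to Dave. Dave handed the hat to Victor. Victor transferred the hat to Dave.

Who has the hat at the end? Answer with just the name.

Answer: Dave

Derivation:
Tracking the hat through each event:
Start: Yara has the hat.
After event 1: Victor has the hat.
After event 2: Dave has the hat.
After event 3: Victor has the hat.
After event 4: Dave has the hat.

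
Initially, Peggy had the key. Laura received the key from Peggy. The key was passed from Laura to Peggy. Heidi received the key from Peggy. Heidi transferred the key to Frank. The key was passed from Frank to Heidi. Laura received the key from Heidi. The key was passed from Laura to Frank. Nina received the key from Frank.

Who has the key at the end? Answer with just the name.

Tracking the key through each event:
Start: Peggy has the key.
After event 1: Laura has the key.
After event 2: Peggy has the key.
After event 3: Heidi has the key.
After event 4: Frank has the key.
After event 5: Heidi has the key.
After event 6: Laura has the key.
After event 7: Frank has the key.
After event 8: Nina has the key.

Answer: Nina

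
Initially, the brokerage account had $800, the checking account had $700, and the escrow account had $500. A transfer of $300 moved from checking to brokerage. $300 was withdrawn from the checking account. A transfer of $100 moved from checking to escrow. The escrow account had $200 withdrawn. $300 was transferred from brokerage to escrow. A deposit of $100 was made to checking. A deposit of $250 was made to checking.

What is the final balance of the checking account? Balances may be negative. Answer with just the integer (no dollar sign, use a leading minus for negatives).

Answer: 350

Derivation:
Tracking account balances step by step:
Start: brokerage=800, checking=700, escrow=500
Event 1 (transfer 300 checking -> brokerage): checking: 700 - 300 = 400, brokerage: 800 + 300 = 1100. Balances: brokerage=1100, checking=400, escrow=500
Event 2 (withdraw 300 from checking): checking: 400 - 300 = 100. Balances: brokerage=1100, checking=100, escrow=500
Event 3 (transfer 100 checking -> escrow): checking: 100 - 100 = 0, escrow: 500 + 100 = 600. Balances: brokerage=1100, checking=0, escrow=600
Event 4 (withdraw 200 from escrow): escrow: 600 - 200 = 400. Balances: brokerage=1100, checking=0, escrow=400
Event 5 (transfer 300 brokerage -> escrow): brokerage: 1100 - 300 = 800, escrow: 400 + 300 = 700. Balances: brokerage=800, checking=0, escrow=700
Event 6 (deposit 100 to checking): checking: 0 + 100 = 100. Balances: brokerage=800, checking=100, escrow=700
Event 7 (deposit 250 to checking): checking: 100 + 250 = 350. Balances: brokerage=800, checking=350, escrow=700

Final balance of checking: 350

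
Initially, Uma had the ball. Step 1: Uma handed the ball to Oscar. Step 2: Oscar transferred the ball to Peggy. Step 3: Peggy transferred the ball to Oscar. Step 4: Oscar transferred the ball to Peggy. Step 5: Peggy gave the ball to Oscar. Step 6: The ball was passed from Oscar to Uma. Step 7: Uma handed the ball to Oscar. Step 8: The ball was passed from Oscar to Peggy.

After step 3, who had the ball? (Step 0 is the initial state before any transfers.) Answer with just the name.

Tracking the ball holder through step 3:
After step 0 (start): Uma
After step 1: Oscar
After step 2: Peggy
After step 3: Oscar

At step 3, the holder is Oscar.

Answer: Oscar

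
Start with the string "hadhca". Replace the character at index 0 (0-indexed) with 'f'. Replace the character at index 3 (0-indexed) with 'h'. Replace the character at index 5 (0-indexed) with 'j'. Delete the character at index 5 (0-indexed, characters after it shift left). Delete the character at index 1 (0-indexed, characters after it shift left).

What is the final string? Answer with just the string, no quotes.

Applying each edit step by step:
Start: "hadhca"
Op 1 (replace idx 0: 'h' -> 'f'): "hadhca" -> "fadhca"
Op 2 (replace idx 3: 'h' -> 'h'): "fadhca" -> "fadhca"
Op 3 (replace idx 5: 'a' -> 'j'): "fadhca" -> "fadhcj"
Op 4 (delete idx 5 = 'j'): "fadhcj" -> "fadhc"
Op 5 (delete idx 1 = 'a'): "fadhc" -> "fdhc"

Answer: fdhc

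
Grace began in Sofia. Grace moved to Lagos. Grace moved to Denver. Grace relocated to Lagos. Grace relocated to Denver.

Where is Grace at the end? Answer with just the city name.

Tracking Grace's location:
Start: Grace is in Sofia.
After move 1: Sofia -> Lagos. Grace is in Lagos.
After move 2: Lagos -> Denver. Grace is in Denver.
After move 3: Denver -> Lagos. Grace is in Lagos.
After move 4: Lagos -> Denver. Grace is in Denver.

Answer: Denver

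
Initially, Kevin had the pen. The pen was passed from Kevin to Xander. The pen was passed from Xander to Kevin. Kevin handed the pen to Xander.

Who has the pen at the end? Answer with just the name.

Tracking the pen through each event:
Start: Kevin has the pen.
After event 1: Xander has the pen.
After event 2: Kevin has the pen.
After event 3: Xander has the pen.

Answer: Xander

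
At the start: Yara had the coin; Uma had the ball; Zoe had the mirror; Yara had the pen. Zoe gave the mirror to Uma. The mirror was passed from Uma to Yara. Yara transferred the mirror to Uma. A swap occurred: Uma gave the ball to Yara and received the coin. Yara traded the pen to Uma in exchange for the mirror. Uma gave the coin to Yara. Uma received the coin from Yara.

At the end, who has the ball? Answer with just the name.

Tracking all object holders:
Start: coin:Yara, ball:Uma, mirror:Zoe, pen:Yara
Event 1 (give mirror: Zoe -> Uma). State: coin:Yara, ball:Uma, mirror:Uma, pen:Yara
Event 2 (give mirror: Uma -> Yara). State: coin:Yara, ball:Uma, mirror:Yara, pen:Yara
Event 3 (give mirror: Yara -> Uma). State: coin:Yara, ball:Uma, mirror:Uma, pen:Yara
Event 4 (swap ball<->coin: now ball:Yara, coin:Uma). State: coin:Uma, ball:Yara, mirror:Uma, pen:Yara
Event 5 (swap pen<->mirror: now pen:Uma, mirror:Yara). State: coin:Uma, ball:Yara, mirror:Yara, pen:Uma
Event 6 (give coin: Uma -> Yara). State: coin:Yara, ball:Yara, mirror:Yara, pen:Uma
Event 7 (give coin: Yara -> Uma). State: coin:Uma, ball:Yara, mirror:Yara, pen:Uma

Final state: coin:Uma, ball:Yara, mirror:Yara, pen:Uma
The ball is held by Yara.

Answer: Yara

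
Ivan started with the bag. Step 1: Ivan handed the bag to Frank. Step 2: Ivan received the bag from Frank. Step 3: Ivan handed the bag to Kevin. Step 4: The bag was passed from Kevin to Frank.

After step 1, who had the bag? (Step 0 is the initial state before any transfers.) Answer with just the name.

Answer: Frank

Derivation:
Tracking the bag holder through step 1:
After step 0 (start): Ivan
After step 1: Frank

At step 1, the holder is Frank.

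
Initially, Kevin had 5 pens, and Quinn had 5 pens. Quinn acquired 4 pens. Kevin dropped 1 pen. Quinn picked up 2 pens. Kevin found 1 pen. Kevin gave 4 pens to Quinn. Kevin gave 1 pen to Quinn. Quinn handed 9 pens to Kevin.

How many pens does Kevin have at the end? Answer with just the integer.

Tracking counts step by step:
Start: Kevin=5, Quinn=5
Event 1 (Quinn +4): Quinn: 5 -> 9. State: Kevin=5, Quinn=9
Event 2 (Kevin -1): Kevin: 5 -> 4. State: Kevin=4, Quinn=9
Event 3 (Quinn +2): Quinn: 9 -> 11. State: Kevin=4, Quinn=11
Event 4 (Kevin +1): Kevin: 4 -> 5. State: Kevin=5, Quinn=11
Event 5 (Kevin -> Quinn, 4): Kevin: 5 -> 1, Quinn: 11 -> 15. State: Kevin=1, Quinn=15
Event 6 (Kevin -> Quinn, 1): Kevin: 1 -> 0, Quinn: 15 -> 16. State: Kevin=0, Quinn=16
Event 7 (Quinn -> Kevin, 9): Quinn: 16 -> 7, Kevin: 0 -> 9. State: Kevin=9, Quinn=7

Kevin's final count: 9

Answer: 9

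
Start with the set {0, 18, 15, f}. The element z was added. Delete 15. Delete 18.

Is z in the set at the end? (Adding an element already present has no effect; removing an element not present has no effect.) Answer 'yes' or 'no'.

Answer: yes

Derivation:
Tracking the set through each operation:
Start: {0, 15, 18, f}
Event 1 (add z): added. Set: {0, 15, 18, f, z}
Event 2 (remove 15): removed. Set: {0, 18, f, z}
Event 3 (remove 18): removed. Set: {0, f, z}

Final set: {0, f, z} (size 3)
z is in the final set.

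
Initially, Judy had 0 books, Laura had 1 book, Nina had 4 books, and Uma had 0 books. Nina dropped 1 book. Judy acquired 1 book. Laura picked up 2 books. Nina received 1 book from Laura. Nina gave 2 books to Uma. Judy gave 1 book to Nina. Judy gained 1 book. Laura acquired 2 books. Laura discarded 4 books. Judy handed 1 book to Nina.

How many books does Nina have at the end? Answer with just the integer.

Answer: 4

Derivation:
Tracking counts step by step:
Start: Judy=0, Laura=1, Nina=4, Uma=0
Event 1 (Nina -1): Nina: 4 -> 3. State: Judy=0, Laura=1, Nina=3, Uma=0
Event 2 (Judy +1): Judy: 0 -> 1. State: Judy=1, Laura=1, Nina=3, Uma=0
Event 3 (Laura +2): Laura: 1 -> 3. State: Judy=1, Laura=3, Nina=3, Uma=0
Event 4 (Laura -> Nina, 1): Laura: 3 -> 2, Nina: 3 -> 4. State: Judy=1, Laura=2, Nina=4, Uma=0
Event 5 (Nina -> Uma, 2): Nina: 4 -> 2, Uma: 0 -> 2. State: Judy=1, Laura=2, Nina=2, Uma=2
Event 6 (Judy -> Nina, 1): Judy: 1 -> 0, Nina: 2 -> 3. State: Judy=0, Laura=2, Nina=3, Uma=2
Event 7 (Judy +1): Judy: 0 -> 1. State: Judy=1, Laura=2, Nina=3, Uma=2
Event 8 (Laura +2): Laura: 2 -> 4. State: Judy=1, Laura=4, Nina=3, Uma=2
Event 9 (Laura -4): Laura: 4 -> 0. State: Judy=1, Laura=0, Nina=3, Uma=2
Event 10 (Judy -> Nina, 1): Judy: 1 -> 0, Nina: 3 -> 4. State: Judy=0, Laura=0, Nina=4, Uma=2

Nina's final count: 4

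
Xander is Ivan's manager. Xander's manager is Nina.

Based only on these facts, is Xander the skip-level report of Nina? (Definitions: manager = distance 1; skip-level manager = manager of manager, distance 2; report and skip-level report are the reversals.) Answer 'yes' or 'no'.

Reconstructing the manager chain from the given facts:
  Nina -> Xander -> Ivan
(each arrow means 'manager of the next')
Positions in the chain (0 = top):
  position of Nina: 0
  position of Xander: 1
  position of Ivan: 2

Xander is at position 1, Nina is at position 0; signed distance (j - i) = -1.
'skip-level report' requires j - i = -2. Actual distance is -1, so the relation does NOT hold.

Answer: no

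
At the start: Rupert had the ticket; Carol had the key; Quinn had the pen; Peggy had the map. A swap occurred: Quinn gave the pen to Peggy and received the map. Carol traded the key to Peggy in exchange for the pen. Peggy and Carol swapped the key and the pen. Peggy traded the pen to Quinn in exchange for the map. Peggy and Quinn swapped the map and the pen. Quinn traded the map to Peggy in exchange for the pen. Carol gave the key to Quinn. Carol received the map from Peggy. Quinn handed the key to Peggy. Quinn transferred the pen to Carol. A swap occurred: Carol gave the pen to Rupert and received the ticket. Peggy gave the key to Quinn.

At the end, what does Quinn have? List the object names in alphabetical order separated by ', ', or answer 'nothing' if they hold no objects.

Tracking all object holders:
Start: ticket:Rupert, key:Carol, pen:Quinn, map:Peggy
Event 1 (swap pen<->map: now pen:Peggy, map:Quinn). State: ticket:Rupert, key:Carol, pen:Peggy, map:Quinn
Event 2 (swap key<->pen: now key:Peggy, pen:Carol). State: ticket:Rupert, key:Peggy, pen:Carol, map:Quinn
Event 3 (swap key<->pen: now key:Carol, pen:Peggy). State: ticket:Rupert, key:Carol, pen:Peggy, map:Quinn
Event 4 (swap pen<->map: now pen:Quinn, map:Peggy). State: ticket:Rupert, key:Carol, pen:Quinn, map:Peggy
Event 5 (swap map<->pen: now map:Quinn, pen:Peggy). State: ticket:Rupert, key:Carol, pen:Peggy, map:Quinn
Event 6 (swap map<->pen: now map:Peggy, pen:Quinn). State: ticket:Rupert, key:Carol, pen:Quinn, map:Peggy
Event 7 (give key: Carol -> Quinn). State: ticket:Rupert, key:Quinn, pen:Quinn, map:Peggy
Event 8 (give map: Peggy -> Carol). State: ticket:Rupert, key:Quinn, pen:Quinn, map:Carol
Event 9 (give key: Quinn -> Peggy). State: ticket:Rupert, key:Peggy, pen:Quinn, map:Carol
Event 10 (give pen: Quinn -> Carol). State: ticket:Rupert, key:Peggy, pen:Carol, map:Carol
Event 11 (swap pen<->ticket: now pen:Rupert, ticket:Carol). State: ticket:Carol, key:Peggy, pen:Rupert, map:Carol
Event 12 (give key: Peggy -> Quinn). State: ticket:Carol, key:Quinn, pen:Rupert, map:Carol

Final state: ticket:Carol, key:Quinn, pen:Rupert, map:Carol
Quinn holds: key.

Answer: key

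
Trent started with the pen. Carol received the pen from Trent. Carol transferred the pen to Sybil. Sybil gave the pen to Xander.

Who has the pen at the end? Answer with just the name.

Tracking the pen through each event:
Start: Trent has the pen.
After event 1: Carol has the pen.
After event 2: Sybil has the pen.
After event 3: Xander has the pen.

Answer: Xander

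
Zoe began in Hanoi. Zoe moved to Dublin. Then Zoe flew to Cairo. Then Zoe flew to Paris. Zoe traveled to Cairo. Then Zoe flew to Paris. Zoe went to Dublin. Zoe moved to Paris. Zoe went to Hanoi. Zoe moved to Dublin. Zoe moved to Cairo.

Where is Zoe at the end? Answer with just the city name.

Tracking Zoe's location:
Start: Zoe is in Hanoi.
After move 1: Hanoi -> Dublin. Zoe is in Dublin.
After move 2: Dublin -> Cairo. Zoe is in Cairo.
After move 3: Cairo -> Paris. Zoe is in Paris.
After move 4: Paris -> Cairo. Zoe is in Cairo.
After move 5: Cairo -> Paris. Zoe is in Paris.
After move 6: Paris -> Dublin. Zoe is in Dublin.
After move 7: Dublin -> Paris. Zoe is in Paris.
After move 8: Paris -> Hanoi. Zoe is in Hanoi.
After move 9: Hanoi -> Dublin. Zoe is in Dublin.
After move 10: Dublin -> Cairo. Zoe is in Cairo.

Answer: Cairo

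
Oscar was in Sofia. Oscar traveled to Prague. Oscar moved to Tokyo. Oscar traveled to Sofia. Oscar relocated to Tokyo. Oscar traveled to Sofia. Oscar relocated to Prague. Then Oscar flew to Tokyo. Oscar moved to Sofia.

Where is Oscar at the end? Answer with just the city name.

Answer: Sofia

Derivation:
Tracking Oscar's location:
Start: Oscar is in Sofia.
After move 1: Sofia -> Prague. Oscar is in Prague.
After move 2: Prague -> Tokyo. Oscar is in Tokyo.
After move 3: Tokyo -> Sofia. Oscar is in Sofia.
After move 4: Sofia -> Tokyo. Oscar is in Tokyo.
After move 5: Tokyo -> Sofia. Oscar is in Sofia.
After move 6: Sofia -> Prague. Oscar is in Prague.
After move 7: Prague -> Tokyo. Oscar is in Tokyo.
After move 8: Tokyo -> Sofia. Oscar is in Sofia.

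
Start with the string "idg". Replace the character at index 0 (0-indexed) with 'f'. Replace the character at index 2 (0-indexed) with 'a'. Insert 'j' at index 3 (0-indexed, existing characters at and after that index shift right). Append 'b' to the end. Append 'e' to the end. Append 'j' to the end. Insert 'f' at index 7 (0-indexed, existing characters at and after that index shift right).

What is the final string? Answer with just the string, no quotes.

Applying each edit step by step:
Start: "idg"
Op 1 (replace idx 0: 'i' -> 'f'): "idg" -> "fdg"
Op 2 (replace idx 2: 'g' -> 'a'): "fdg" -> "fda"
Op 3 (insert 'j' at idx 3): "fda" -> "fdaj"
Op 4 (append 'b'): "fdaj" -> "fdajb"
Op 5 (append 'e'): "fdajb" -> "fdajbe"
Op 6 (append 'j'): "fdajbe" -> "fdajbej"
Op 7 (insert 'f' at idx 7): "fdajbej" -> "fdajbejf"

Answer: fdajbejf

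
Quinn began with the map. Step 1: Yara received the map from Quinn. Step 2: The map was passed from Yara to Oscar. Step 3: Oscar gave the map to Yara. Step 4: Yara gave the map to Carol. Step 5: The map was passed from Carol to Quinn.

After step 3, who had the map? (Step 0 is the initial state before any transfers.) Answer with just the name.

Answer: Yara

Derivation:
Tracking the map holder through step 3:
After step 0 (start): Quinn
After step 1: Yara
After step 2: Oscar
After step 3: Yara

At step 3, the holder is Yara.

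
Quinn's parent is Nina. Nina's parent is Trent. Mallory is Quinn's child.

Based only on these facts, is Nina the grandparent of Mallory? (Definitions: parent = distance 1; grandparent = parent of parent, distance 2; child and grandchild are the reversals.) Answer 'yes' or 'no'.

Answer: yes

Derivation:
Reconstructing the parent chain from the given facts:
  Trent -> Nina -> Quinn -> Mallory
(each arrow means 'parent of the next')
Positions in the chain (0 = top):
  position of Trent: 0
  position of Nina: 1
  position of Quinn: 2
  position of Mallory: 3

Nina is at position 1, Mallory is at position 3; signed distance (j - i) = 2.
'grandparent' requires j - i = 2. Actual distance is 2, so the relation HOLDS.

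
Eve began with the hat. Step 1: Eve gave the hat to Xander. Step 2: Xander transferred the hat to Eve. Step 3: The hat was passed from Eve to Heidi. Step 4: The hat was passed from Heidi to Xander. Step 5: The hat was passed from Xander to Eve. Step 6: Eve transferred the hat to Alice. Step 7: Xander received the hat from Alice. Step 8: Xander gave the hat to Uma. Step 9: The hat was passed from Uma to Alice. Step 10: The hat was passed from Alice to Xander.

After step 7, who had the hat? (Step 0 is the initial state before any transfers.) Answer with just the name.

Tracking the hat holder through step 7:
After step 0 (start): Eve
After step 1: Xander
After step 2: Eve
After step 3: Heidi
After step 4: Xander
After step 5: Eve
After step 6: Alice
After step 7: Xander

At step 7, the holder is Xander.

Answer: Xander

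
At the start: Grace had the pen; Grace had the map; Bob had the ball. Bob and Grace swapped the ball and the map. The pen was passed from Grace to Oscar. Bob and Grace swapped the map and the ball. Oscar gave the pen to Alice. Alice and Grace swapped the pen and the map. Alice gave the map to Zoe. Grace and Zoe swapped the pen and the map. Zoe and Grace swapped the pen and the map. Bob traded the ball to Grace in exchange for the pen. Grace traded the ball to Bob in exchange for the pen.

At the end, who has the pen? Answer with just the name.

Tracking all object holders:
Start: pen:Grace, map:Grace, ball:Bob
Event 1 (swap ball<->map: now ball:Grace, map:Bob). State: pen:Grace, map:Bob, ball:Grace
Event 2 (give pen: Grace -> Oscar). State: pen:Oscar, map:Bob, ball:Grace
Event 3 (swap map<->ball: now map:Grace, ball:Bob). State: pen:Oscar, map:Grace, ball:Bob
Event 4 (give pen: Oscar -> Alice). State: pen:Alice, map:Grace, ball:Bob
Event 5 (swap pen<->map: now pen:Grace, map:Alice). State: pen:Grace, map:Alice, ball:Bob
Event 6 (give map: Alice -> Zoe). State: pen:Grace, map:Zoe, ball:Bob
Event 7 (swap pen<->map: now pen:Zoe, map:Grace). State: pen:Zoe, map:Grace, ball:Bob
Event 8 (swap pen<->map: now pen:Grace, map:Zoe). State: pen:Grace, map:Zoe, ball:Bob
Event 9 (swap ball<->pen: now ball:Grace, pen:Bob). State: pen:Bob, map:Zoe, ball:Grace
Event 10 (swap ball<->pen: now ball:Bob, pen:Grace). State: pen:Grace, map:Zoe, ball:Bob

Final state: pen:Grace, map:Zoe, ball:Bob
The pen is held by Grace.

Answer: Grace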